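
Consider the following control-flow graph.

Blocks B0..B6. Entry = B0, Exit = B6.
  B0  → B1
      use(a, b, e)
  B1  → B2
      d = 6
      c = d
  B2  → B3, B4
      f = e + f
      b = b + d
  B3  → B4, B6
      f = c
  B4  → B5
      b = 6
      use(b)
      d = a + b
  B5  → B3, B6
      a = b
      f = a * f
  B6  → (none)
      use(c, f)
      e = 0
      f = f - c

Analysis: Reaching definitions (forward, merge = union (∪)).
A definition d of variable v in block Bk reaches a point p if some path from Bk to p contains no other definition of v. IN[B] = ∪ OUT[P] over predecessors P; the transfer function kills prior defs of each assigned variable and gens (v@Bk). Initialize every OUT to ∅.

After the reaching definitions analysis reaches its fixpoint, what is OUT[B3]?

Answer: {a@B5, b@B2, b@B4, c@B1, d@B1, d@B4, f@B3}

Derivation:
Fixpoint table:
  B0: | IN={} | OUT={}
  B1: | IN={} | OUT={c@B1, d@B1}
  B2: | IN={c@B1, d@B1} | OUT={b@B2, c@B1, d@B1, f@B2}
  B3: | IN={a@B5, b@B2, b@B4, c@B1, d@B1, d@B4, f@B2, f@B5} | OUT={a@B5, b@B2, b@B4, c@B1, d@B1, d@B4, f@B3}
  B4: | IN={a@B5, b@B2, b@B4, c@B1, d@B1, d@B4, f@B2, f@B3} | OUT={a@B5, b@B4, c@B1, d@B4, f@B2, f@B3}
  B5: | IN={a@B5, b@B4, c@B1, d@B4, f@B2, f@B3} | OUT={a@B5, b@B4, c@B1, d@B4, f@B5}
  B6: | IN={a@B5, b@B2, b@B4, c@B1, d@B1, d@B4, f@B3, f@B5} | OUT={a@B5, b@B2, b@B4, c@B1, d@B1, d@B4, e@B6, f@B6}

Merge at B3: IN[B3] = OUT[B2] ⊔ OUT[B5] = {a@B5, b@B2, b@B4, c@B1, d@B1, d@B4, f@B2, f@B5}
Applying B3's transfer function to that IN value gives OUT[B3] (row B3 above).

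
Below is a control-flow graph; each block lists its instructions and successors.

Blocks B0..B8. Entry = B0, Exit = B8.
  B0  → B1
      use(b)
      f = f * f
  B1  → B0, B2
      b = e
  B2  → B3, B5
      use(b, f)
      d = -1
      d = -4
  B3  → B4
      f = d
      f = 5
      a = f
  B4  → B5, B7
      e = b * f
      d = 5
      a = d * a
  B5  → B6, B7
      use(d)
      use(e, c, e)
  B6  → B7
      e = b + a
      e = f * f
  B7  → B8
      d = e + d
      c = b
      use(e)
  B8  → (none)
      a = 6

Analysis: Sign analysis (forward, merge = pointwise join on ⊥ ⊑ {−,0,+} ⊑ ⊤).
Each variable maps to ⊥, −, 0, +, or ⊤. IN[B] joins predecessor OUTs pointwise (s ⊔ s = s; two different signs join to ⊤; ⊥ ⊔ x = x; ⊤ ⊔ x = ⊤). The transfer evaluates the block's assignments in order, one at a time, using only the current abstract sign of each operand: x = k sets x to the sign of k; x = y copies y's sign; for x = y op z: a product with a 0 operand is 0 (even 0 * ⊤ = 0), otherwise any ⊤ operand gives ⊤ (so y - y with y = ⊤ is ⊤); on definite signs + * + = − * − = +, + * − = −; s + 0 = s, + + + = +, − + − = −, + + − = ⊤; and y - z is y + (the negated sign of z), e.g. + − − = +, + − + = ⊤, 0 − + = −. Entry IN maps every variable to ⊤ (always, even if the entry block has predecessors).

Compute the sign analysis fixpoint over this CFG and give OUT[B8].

Answer: {a: +, b: ⊤, c: ⊤, d: ⊤, e: ⊤, f: ⊤}

Trace:
Per-block solution:
  B0:   IN=(all ⊤)   OUT=(all ⊤)
  B1:   IN=(all ⊤)   OUT=(all ⊤)
  B2:   IN=(all ⊤)   OUT={d:-; rest ⊤}
  B3:   IN={d:-; rest ⊤}   OUT={a:+, d:-, f:+; rest ⊤}
  B4:   IN={a:+, d:-, f:+; rest ⊤}   OUT={a:+, d:+, f:+; rest ⊤}
  B5:   IN=(all ⊤)   OUT=(all ⊤)
  B6:   IN=(all ⊤)   OUT=(all ⊤)
  B7:   IN=(all ⊤)   OUT=(all ⊤)
  B8:   IN=(all ⊤)   OUT={a:+; rest ⊤}

Merge at B8: IN[B8] = OUT[B7] = {a: ⊤, b: ⊤, c: ⊤, d: ⊤, e: ⊤, f: ⊤}
Applying B8's transfer function to that IN value gives OUT[B8] (row B8 above).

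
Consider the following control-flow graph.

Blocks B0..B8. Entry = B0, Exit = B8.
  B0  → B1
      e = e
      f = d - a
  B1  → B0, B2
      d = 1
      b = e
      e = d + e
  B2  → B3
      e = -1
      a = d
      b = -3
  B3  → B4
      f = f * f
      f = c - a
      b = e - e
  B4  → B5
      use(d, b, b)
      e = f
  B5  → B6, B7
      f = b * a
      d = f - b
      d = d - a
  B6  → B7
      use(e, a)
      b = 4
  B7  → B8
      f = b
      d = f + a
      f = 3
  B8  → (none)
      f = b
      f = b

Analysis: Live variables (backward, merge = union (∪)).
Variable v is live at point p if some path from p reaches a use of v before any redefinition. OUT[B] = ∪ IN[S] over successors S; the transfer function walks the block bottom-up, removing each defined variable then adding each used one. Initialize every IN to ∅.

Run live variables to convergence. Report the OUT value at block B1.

Converged values:
  B0:  IN={a, c, d, e}  OUT={a, c, e, f}
  B1:  IN={a, c, e, f}  OUT={a, c, d, e, f}
  B2:  IN={c, d, f}  OUT={a, c, d, e, f}
  B3:  IN={a, c, d, e, f}  OUT={a, b, d, f}
  B4:  IN={a, b, d, f}  OUT={a, b, e}
  B5:  IN={a, b, e}  OUT={a, b, e}
  B6:  IN={a, e}  OUT={a, b}
  B7:  IN={a, b}  OUT={b}
  B8:  IN={b}  OUT={}

Merge at B1: OUT[B1] = IN[B0] ⊔ IN[B2] = {a, c, d, e, f}

Answer: {a, c, d, e, f}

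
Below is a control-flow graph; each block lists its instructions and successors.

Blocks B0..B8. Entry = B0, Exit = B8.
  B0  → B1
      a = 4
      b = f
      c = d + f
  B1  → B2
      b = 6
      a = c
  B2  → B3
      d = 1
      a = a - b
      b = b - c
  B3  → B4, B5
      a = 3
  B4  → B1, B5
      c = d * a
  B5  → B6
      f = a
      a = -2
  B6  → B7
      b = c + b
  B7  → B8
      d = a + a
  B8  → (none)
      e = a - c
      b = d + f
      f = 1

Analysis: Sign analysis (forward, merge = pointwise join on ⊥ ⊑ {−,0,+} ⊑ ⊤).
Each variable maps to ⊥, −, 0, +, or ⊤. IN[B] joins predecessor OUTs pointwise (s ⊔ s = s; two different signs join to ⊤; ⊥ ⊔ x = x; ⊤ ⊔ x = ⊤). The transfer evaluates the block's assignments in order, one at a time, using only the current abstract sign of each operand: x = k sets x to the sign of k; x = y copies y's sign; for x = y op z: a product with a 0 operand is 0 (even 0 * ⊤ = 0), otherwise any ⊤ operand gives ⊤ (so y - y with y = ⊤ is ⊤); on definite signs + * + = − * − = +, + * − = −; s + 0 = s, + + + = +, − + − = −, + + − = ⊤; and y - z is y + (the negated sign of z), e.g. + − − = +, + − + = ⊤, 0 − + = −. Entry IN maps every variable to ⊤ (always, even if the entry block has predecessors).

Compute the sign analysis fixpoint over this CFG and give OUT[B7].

Answer: {a: -, b: ⊤, c: ⊤, d: -, e: ⊤, f: +}

Trace:
Per-block solution:
  B0:  IN=(all ⊤)  OUT={a:+; rest ⊤}
  B1:  IN={a:+; rest ⊤}  OUT={b:+; rest ⊤}
  B2:  IN={b:+; rest ⊤}  OUT={d:+; rest ⊤}
  B3:  IN={d:+; rest ⊤}  OUT={a:+, d:+; rest ⊤}
  B4:  IN={a:+, d:+; rest ⊤}  OUT={a:+, c:+, d:+; rest ⊤}
  B5:  IN={a:+, d:+; rest ⊤}  OUT={a:-, d:+, f:+; rest ⊤}
  B6:  IN={a:-, d:+, f:+; rest ⊤}  OUT={a:-, d:+, f:+; rest ⊤}
  B7:  IN={a:-, d:+, f:+; rest ⊤}  OUT={a:-, d:-, f:+; rest ⊤}
  B8:  IN={a:-, d:-, f:+; rest ⊤}  OUT={a:-, d:-, f:+; rest ⊤}

Merge at B7: IN[B7] = OUT[B6] = {a: -, b: ⊤, c: ⊤, d: +, e: ⊤, f: +}
Applying B7's transfer function to that IN value gives OUT[B7] (row B7 above).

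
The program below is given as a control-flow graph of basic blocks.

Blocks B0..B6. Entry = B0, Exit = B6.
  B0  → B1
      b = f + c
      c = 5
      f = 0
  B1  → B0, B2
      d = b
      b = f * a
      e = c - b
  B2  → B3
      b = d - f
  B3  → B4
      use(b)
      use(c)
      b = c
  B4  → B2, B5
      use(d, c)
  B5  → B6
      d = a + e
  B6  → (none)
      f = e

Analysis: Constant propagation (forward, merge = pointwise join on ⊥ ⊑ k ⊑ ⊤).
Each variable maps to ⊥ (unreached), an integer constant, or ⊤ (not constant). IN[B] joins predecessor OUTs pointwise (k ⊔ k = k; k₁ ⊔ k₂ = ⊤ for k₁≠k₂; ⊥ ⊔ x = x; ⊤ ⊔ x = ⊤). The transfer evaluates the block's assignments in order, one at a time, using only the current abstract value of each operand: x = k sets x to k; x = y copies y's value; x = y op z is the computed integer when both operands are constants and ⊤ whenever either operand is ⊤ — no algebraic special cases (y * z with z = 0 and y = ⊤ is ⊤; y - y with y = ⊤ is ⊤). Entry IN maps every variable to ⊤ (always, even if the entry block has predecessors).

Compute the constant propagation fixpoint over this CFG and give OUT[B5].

Answer: {a: ⊤, b: 5, c: 5, d: ⊤, e: ⊤, f: 0}

Derivation:
Per-block solution:
  B0:   IN=(all ⊤)   OUT={c:5, f:0; rest ⊤}
  B1:   IN={c:5, f:0; rest ⊤}   OUT={c:5, f:0; rest ⊤}
  B2:   IN={c:5, f:0; rest ⊤}   OUT={c:5, f:0; rest ⊤}
  B3:   IN={c:5, f:0; rest ⊤}   OUT={b:5, c:5, f:0; rest ⊤}
  B4:   IN={b:5, c:5, f:0; rest ⊤}   OUT={b:5, c:5, f:0; rest ⊤}
  B5:   IN={b:5, c:5, f:0; rest ⊤}   OUT={b:5, c:5, f:0; rest ⊤}
  B6:   IN={b:5, c:5, f:0; rest ⊤}   OUT={b:5, c:5; rest ⊤}

Merge at B5: IN[B5] = OUT[B4] = {a: ⊤, b: 5, c: 5, d: ⊤, e: ⊤, f: 0}
Applying B5's transfer function to that IN value gives OUT[B5] (row B5 above).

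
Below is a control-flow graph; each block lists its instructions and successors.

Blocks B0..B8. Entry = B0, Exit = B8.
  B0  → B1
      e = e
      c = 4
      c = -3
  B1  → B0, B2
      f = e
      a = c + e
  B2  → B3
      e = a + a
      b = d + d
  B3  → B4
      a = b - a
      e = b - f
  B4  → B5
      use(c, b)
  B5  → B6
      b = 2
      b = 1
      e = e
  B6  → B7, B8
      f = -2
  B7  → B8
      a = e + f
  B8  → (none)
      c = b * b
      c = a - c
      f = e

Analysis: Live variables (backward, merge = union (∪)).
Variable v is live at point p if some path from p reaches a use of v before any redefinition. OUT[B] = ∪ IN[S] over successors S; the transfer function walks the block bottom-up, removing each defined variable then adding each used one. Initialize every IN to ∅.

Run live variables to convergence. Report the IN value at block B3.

Fixpoint table:
  B0: | IN={d, e} | OUT={c, d, e}
  B1: | IN={c, d, e} | OUT={a, c, d, e, f}
  B2: | IN={a, c, d, f} | OUT={a, b, c, f}
  B3: | IN={a, b, c, f} | OUT={a, b, c, e}
  B4: | IN={a, b, c, e} | OUT={a, e}
  B5: | IN={a, e} | OUT={a, b, e}
  B6: | IN={a, b, e} | OUT={a, b, e, f}
  B7: | IN={b, e, f} | OUT={a, b, e}
  B8: | IN={a, b, e} | OUT={}

Merge at B3: OUT[B3] = IN[B4] = {a, b, c, e}
Applying B3's transfer function to that OUT value gives IN[B3] (row B3 above).

Answer: {a, b, c, f}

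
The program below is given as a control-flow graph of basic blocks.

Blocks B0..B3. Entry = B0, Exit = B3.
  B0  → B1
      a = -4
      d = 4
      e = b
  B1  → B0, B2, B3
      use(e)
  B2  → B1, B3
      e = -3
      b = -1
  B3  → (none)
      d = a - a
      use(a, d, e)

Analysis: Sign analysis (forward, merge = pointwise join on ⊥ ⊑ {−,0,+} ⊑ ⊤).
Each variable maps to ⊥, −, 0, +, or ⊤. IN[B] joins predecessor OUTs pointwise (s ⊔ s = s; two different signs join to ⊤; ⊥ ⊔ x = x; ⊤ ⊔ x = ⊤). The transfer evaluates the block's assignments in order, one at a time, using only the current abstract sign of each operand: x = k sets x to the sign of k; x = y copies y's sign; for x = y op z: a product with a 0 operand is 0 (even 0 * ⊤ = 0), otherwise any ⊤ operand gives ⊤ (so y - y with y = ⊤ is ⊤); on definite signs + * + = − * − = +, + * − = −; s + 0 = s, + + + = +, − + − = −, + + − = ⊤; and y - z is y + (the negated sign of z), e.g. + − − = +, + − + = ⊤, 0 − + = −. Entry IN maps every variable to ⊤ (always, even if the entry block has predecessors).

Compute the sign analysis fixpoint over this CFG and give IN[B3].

Answer: {a: -, b: ⊤, c: ⊤, d: +, e: ⊤, f: ⊤}

Working:
Fixpoint table:
  B0:  IN=(all ⊤)  OUT={a:-, d:+; rest ⊤}
  B1:  IN={a:-, d:+; rest ⊤}  OUT={a:-, d:+; rest ⊤}
  B2:  IN={a:-, d:+; rest ⊤}  OUT={a:-, b:-, d:+, e:-; rest ⊤}
  B3:  IN={a:-, d:+; rest ⊤}  OUT={a:-; rest ⊤}

Merge at B3: IN[B3] = OUT[B1] ⊔ OUT[B2] = {a: -, b: ⊤, c: ⊤, d: +, e: ⊤, f: ⊤}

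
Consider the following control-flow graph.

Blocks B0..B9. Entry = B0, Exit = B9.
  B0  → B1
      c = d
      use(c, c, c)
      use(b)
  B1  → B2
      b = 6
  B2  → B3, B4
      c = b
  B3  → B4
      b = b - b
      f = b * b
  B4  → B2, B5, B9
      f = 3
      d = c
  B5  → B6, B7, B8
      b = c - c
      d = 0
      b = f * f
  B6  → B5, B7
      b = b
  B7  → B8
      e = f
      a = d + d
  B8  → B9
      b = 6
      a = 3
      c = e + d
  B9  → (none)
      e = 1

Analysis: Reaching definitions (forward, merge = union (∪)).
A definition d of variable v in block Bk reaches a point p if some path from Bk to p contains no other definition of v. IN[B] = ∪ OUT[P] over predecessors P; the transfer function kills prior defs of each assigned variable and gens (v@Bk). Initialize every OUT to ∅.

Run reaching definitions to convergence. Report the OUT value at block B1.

Answer: {b@B1, c@B0}

Derivation:
Per-block solution:
  B0: | IN={} | OUT={c@B0}
  B1: | IN={c@B0} | OUT={b@B1, c@B0}
  B2: | IN={b@B1, b@B3, c@B0, c@B2, d@B4, f@B4} | OUT={b@B1, b@B3, c@B2, d@B4, f@B4}
  B3: | IN={b@B1, b@B3, c@B2, d@B4, f@B4} | OUT={b@B3, c@B2, d@B4, f@B3}
  B4: | IN={b@B1, b@B3, c@B2, d@B4, f@B3, f@B4} | OUT={b@B1, b@B3, c@B2, d@B4, f@B4}
  B5: | IN={b@B1, b@B3, b@B6, c@B2, d@B4, d@B5, f@B4} | OUT={b@B5, c@B2, d@B5, f@B4}
  B6: | IN={b@B5, c@B2, d@B5, f@B4} | OUT={b@B6, c@B2, d@B5, f@B4}
  B7: | IN={b@B5, b@B6, c@B2, d@B5, f@B4} | OUT={a@B7, b@B5, b@B6, c@B2, d@B5, e@B7, f@B4}
  B8: | IN={a@B7, b@B5, b@B6, c@B2, d@B5, e@B7, f@B4} | OUT={a@B8, b@B8, c@B8, d@B5, e@B7, f@B4}
  B9: | IN={a@B8, b@B1, b@B3, b@B8, c@B2, c@B8, d@B4, d@B5, e@B7, f@B4} | OUT={a@B8, b@B1, b@B3, b@B8, c@B2, c@B8, d@B4, d@B5, e@B9, f@B4}

Merge at B1: IN[B1] = OUT[B0] = {c@B0}
Applying B1's transfer function to that IN value gives OUT[B1] (row B1 above).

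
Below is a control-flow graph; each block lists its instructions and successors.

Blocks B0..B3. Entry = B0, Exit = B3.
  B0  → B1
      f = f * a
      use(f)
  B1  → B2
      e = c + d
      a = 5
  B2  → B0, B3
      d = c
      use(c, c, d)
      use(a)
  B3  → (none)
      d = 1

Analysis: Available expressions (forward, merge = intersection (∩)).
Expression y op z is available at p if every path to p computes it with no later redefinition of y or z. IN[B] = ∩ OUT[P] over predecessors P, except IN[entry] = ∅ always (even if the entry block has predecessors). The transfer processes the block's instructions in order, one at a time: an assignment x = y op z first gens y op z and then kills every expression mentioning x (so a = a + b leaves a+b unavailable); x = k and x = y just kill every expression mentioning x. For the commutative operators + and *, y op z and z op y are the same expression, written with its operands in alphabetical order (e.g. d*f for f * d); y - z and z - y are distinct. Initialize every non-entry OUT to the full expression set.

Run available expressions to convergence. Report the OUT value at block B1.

Answer: {c+d}

Trace:
Per-block solution:
  B0:   IN={}   OUT={}
  B1:   IN={}   OUT={c+d}
  B2:   IN={c+d}   OUT={}
  B3:   IN={}   OUT={}

Merge at B1: IN[B1] = OUT[B0] = {}
Applying B1's transfer function to that IN value gives OUT[B1] (row B1 above).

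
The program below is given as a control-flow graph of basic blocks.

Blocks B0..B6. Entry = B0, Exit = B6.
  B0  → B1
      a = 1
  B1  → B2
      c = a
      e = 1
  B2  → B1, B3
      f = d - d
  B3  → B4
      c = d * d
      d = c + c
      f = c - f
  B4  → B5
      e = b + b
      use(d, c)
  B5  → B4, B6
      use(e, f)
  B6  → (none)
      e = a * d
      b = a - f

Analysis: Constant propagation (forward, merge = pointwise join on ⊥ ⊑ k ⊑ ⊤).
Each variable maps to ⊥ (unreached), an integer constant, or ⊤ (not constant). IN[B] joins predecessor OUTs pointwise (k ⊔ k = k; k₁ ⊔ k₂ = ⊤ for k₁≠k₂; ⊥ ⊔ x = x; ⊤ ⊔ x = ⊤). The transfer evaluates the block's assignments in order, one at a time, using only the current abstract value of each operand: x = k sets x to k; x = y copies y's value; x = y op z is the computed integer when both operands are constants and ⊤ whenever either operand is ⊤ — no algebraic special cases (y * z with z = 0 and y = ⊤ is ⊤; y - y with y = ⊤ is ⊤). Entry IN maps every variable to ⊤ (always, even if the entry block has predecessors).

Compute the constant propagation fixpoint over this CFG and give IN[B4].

Answer: {a: 1, b: ⊤, c: ⊤, d: ⊤, e: ⊤, f: ⊤}

Derivation:
Fixpoint table:
  B0:  IN=(all ⊤)  OUT={a:1; rest ⊤}
  B1:  IN={a:1; rest ⊤}  OUT={a:1, c:1, e:1; rest ⊤}
  B2:  IN={a:1, c:1, e:1; rest ⊤}  OUT={a:1, c:1, e:1; rest ⊤}
  B3:  IN={a:1, c:1, e:1; rest ⊤}  OUT={a:1, e:1; rest ⊤}
  B4:  IN={a:1; rest ⊤}  OUT={a:1; rest ⊤}
  B5:  IN={a:1; rest ⊤}  OUT={a:1; rest ⊤}
  B6:  IN={a:1; rest ⊤}  OUT={a:1; rest ⊤}

Merge at B4: IN[B4] = OUT[B3] ⊔ OUT[B5] = {a: 1, b: ⊤, c: ⊤, d: ⊤, e: ⊤, f: ⊤}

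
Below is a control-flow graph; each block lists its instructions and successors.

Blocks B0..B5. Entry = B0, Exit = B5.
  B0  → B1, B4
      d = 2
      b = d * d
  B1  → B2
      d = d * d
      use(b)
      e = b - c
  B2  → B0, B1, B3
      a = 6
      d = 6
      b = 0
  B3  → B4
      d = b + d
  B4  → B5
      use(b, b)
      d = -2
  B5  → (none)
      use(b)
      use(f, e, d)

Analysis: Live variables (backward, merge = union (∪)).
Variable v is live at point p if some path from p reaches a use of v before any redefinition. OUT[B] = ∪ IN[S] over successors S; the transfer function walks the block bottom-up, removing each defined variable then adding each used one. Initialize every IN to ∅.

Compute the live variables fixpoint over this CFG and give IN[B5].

Converged values:
  B0: | IN={c, e, f} | OUT={b, c, d, e, f}
  B1: | IN={b, c, d, f} | OUT={c, e, f}
  B2: | IN={c, e, f} | OUT={b, c, d, e, f}
  B3: | IN={b, d, e, f} | OUT={b, e, f}
  B4: | IN={b, e, f} | OUT={b, d, e, f}
  B5: | IN={b, d, e, f} | OUT={}

B5 is the boundary node: OUT[B5] = {}
Applying B5's transfer function to that OUT value gives IN[B5] (row B5 above).

Answer: {b, d, e, f}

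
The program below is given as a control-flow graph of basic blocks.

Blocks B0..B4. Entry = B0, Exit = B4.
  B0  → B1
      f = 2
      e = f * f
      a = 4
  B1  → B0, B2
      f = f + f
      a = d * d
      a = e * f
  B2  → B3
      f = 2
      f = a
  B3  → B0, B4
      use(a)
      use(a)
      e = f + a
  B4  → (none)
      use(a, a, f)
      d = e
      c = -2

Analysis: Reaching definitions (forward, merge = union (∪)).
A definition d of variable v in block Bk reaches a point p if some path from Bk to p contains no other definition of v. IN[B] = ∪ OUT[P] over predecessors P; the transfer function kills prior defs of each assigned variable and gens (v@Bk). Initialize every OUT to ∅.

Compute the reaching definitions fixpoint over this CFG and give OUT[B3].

Fixpoint table:
  B0:  IN={a@B1, e@B0, e@B3, f@B1, f@B2}  OUT={a@B0, e@B0, f@B0}
  B1:  IN={a@B0, e@B0, f@B0}  OUT={a@B1, e@B0, f@B1}
  B2:  IN={a@B1, e@B0, f@B1}  OUT={a@B1, e@B0, f@B2}
  B3:  IN={a@B1, e@B0, f@B2}  OUT={a@B1, e@B3, f@B2}
  B4:  IN={a@B1, e@B3, f@B2}  OUT={a@B1, c@B4, d@B4, e@B3, f@B2}

Merge at B3: IN[B3] = OUT[B2] = {a@B1, e@B0, f@B2}
Applying B3's transfer function to that IN value gives OUT[B3] (row B3 above).

Answer: {a@B1, e@B3, f@B2}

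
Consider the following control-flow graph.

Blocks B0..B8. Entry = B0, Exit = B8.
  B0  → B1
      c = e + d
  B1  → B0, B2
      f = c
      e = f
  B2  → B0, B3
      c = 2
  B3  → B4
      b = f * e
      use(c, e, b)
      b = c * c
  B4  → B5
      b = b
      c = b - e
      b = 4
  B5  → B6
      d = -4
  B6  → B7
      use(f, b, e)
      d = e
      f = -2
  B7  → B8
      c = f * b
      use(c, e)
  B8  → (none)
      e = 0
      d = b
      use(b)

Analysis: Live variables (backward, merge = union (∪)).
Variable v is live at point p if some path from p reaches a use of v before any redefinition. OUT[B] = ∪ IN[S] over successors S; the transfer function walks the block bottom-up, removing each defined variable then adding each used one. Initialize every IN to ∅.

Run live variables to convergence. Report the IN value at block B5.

Per-block solution:
  B0:   IN={d, e}   OUT={c, d}
  B1:   IN={c, d}   OUT={d, e, f}
  B2:   IN={d, e, f}   OUT={c, d, e, f}
  B3:   IN={c, e, f}   OUT={b, e, f}
  B4:   IN={b, e, f}   OUT={b, e, f}
  B5:   IN={b, e, f}   OUT={b, e, f}
  B6:   IN={b, e, f}   OUT={b, e, f}
  B7:   IN={b, e, f}   OUT={b}
  B8:   IN={b}   OUT={}

Merge at B5: OUT[B5] = IN[B6] = {b, e, f}
Applying B5's transfer function to that OUT value gives IN[B5] (row B5 above).

Answer: {b, e, f}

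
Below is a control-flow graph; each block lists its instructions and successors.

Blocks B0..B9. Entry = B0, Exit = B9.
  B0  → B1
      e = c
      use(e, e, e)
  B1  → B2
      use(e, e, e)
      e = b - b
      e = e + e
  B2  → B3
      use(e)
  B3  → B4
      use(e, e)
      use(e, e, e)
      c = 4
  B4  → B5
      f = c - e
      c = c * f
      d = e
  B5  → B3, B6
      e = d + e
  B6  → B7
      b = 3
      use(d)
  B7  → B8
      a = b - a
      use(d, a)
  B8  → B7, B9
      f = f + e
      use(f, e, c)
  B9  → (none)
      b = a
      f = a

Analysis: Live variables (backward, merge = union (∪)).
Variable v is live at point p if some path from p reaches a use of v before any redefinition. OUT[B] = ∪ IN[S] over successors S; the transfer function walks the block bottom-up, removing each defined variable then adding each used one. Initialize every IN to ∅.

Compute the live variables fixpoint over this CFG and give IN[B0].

Answer: {a, b, c}

Working:
Fixpoint table:
  B0:  IN={a, b, c}  OUT={a, b, e}
  B1:  IN={a, b, e}  OUT={a, e}
  B2:  IN={a, e}  OUT={a, e}
  B3:  IN={a, e}  OUT={a, c, e}
  B4:  IN={a, c, e}  OUT={a, c, d, e, f}
  B5:  IN={a, c, d, e, f}  OUT={a, c, d, e, f}
  B6:  IN={a, c, d, e, f}  OUT={a, b, c, d, e, f}
  B7:  IN={a, b, c, d, e, f}  OUT={a, b, c, d, e, f}
  B8:  IN={a, b, c, d, e, f}  OUT={a, b, c, d, e, f}
  B9:  IN={a}  OUT={}

Merge at B0: OUT[B0] = IN[B1] = {a, b, e}
Applying B0's transfer function to that OUT value gives IN[B0] (row B0 above).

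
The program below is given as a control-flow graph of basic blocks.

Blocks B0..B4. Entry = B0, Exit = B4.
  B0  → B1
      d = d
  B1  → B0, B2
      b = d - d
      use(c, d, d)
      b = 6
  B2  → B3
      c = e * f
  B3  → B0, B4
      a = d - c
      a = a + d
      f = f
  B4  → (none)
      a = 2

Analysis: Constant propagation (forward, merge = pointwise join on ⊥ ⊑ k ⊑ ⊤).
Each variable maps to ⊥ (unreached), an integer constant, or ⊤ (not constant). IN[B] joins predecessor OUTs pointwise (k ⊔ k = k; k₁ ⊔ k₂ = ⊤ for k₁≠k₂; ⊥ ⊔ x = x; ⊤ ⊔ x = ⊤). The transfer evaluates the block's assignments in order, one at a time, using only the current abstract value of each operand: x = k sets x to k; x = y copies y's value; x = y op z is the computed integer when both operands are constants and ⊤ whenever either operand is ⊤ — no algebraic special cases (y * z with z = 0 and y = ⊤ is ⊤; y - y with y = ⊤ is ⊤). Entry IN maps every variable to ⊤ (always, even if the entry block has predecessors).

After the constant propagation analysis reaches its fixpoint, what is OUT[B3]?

Per-block solution:
  B0: | IN=(all ⊤) | OUT=(all ⊤)
  B1: | IN=(all ⊤) | OUT={b:6; rest ⊤}
  B2: | IN={b:6; rest ⊤} | OUT={b:6; rest ⊤}
  B3: | IN={b:6; rest ⊤} | OUT={b:6; rest ⊤}
  B4: | IN={b:6; rest ⊤} | OUT={a:2, b:6; rest ⊤}

Merge at B3: IN[B3] = OUT[B2] = {a: ⊤, b: 6, c: ⊤, d: ⊤, e: ⊤, f: ⊤}
Applying B3's transfer function to that IN value gives OUT[B3] (row B3 above).

Answer: {a: ⊤, b: 6, c: ⊤, d: ⊤, e: ⊤, f: ⊤}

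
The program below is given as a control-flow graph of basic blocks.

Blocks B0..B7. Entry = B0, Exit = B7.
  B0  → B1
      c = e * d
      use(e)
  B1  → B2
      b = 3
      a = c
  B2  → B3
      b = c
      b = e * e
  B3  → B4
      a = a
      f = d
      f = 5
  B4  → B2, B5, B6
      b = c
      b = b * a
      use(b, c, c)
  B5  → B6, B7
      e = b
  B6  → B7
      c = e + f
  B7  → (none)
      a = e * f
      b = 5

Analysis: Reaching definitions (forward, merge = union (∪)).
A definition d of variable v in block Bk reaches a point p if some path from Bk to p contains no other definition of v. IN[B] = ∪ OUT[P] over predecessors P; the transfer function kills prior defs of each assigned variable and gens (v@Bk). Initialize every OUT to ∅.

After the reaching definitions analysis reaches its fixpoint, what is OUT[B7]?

Answer: {a@B7, b@B7, c@B0, c@B6, e@B5, f@B3}

Trace:
Per-block solution:
  B0:   IN={}   OUT={c@B0}
  B1:   IN={c@B0}   OUT={a@B1, b@B1, c@B0}
  B2:   IN={a@B1, a@B3, b@B1, b@B4, c@B0, f@B3}   OUT={a@B1, a@B3, b@B2, c@B0, f@B3}
  B3:   IN={a@B1, a@B3, b@B2, c@B0, f@B3}   OUT={a@B3, b@B2, c@B0, f@B3}
  B4:   IN={a@B3, b@B2, c@B0, f@B3}   OUT={a@B3, b@B4, c@B0, f@B3}
  B5:   IN={a@B3, b@B4, c@B0, f@B3}   OUT={a@B3, b@B4, c@B0, e@B5, f@B3}
  B6:   IN={a@B3, b@B4, c@B0, e@B5, f@B3}   OUT={a@B3, b@B4, c@B6, e@B5, f@B3}
  B7:   IN={a@B3, b@B4, c@B0, c@B6, e@B5, f@B3}   OUT={a@B7, b@B7, c@B0, c@B6, e@B5, f@B3}

Merge at B7: IN[B7] = OUT[B5] ⊔ OUT[B6] = {a@B3, b@B4, c@B0, c@B6, e@B5, f@B3}
Applying B7's transfer function to that IN value gives OUT[B7] (row B7 above).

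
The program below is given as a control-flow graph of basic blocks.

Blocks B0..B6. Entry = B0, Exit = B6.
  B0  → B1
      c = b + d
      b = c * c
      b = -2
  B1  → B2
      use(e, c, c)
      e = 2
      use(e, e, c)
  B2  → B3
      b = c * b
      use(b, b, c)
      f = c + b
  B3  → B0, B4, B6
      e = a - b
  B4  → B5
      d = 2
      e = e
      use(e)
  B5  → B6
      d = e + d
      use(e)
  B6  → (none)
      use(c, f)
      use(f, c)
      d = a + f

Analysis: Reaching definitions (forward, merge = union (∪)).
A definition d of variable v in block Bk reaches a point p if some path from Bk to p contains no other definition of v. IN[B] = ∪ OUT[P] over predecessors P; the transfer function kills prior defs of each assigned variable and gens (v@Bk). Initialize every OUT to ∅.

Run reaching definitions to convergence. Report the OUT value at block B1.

Per-block solution:
  B0:  IN={b@B2, c@B0, e@B3, f@B2}  OUT={b@B0, c@B0, e@B3, f@B2}
  B1:  IN={b@B0, c@B0, e@B3, f@B2}  OUT={b@B0, c@B0, e@B1, f@B2}
  B2:  IN={b@B0, c@B0, e@B1, f@B2}  OUT={b@B2, c@B0, e@B1, f@B2}
  B3:  IN={b@B2, c@B0, e@B1, f@B2}  OUT={b@B2, c@B0, e@B3, f@B2}
  B4:  IN={b@B2, c@B0, e@B3, f@B2}  OUT={b@B2, c@B0, d@B4, e@B4, f@B2}
  B5:  IN={b@B2, c@B0, d@B4, e@B4, f@B2}  OUT={b@B2, c@B0, d@B5, e@B4, f@B2}
  B6:  IN={b@B2, c@B0, d@B5, e@B3, e@B4, f@B2}  OUT={b@B2, c@B0, d@B6, e@B3, e@B4, f@B2}

Merge at B1: IN[B1] = OUT[B0] = {b@B0, c@B0, e@B3, f@B2}
Applying B1's transfer function to that IN value gives OUT[B1] (row B1 above).

Answer: {b@B0, c@B0, e@B1, f@B2}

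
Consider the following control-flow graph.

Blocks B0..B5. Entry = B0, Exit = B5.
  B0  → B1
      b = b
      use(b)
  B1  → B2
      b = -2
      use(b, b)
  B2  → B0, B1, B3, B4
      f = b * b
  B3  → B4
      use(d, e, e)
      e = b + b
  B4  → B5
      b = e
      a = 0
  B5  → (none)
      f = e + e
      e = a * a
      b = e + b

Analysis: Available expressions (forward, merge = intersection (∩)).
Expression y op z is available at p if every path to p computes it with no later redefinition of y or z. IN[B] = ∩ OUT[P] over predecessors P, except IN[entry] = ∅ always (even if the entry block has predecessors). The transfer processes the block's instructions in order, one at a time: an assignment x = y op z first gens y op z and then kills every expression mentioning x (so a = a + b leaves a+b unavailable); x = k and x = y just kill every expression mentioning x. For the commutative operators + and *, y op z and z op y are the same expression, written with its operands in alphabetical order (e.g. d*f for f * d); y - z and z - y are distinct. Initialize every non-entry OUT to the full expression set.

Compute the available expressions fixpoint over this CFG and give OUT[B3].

Answer: {b*b, b+b}

Trace:
Converged values:
  B0:   IN={}   OUT={}
  B1:   IN={}   OUT={}
  B2:   IN={}   OUT={b*b}
  B3:   IN={b*b}   OUT={b*b, b+b}
  B4:   IN={b*b}   OUT={}
  B5:   IN={}   OUT={a*a}

Merge at B3: IN[B3] = OUT[B2] = {b*b}
Applying B3's transfer function to that IN value gives OUT[B3] (row B3 above).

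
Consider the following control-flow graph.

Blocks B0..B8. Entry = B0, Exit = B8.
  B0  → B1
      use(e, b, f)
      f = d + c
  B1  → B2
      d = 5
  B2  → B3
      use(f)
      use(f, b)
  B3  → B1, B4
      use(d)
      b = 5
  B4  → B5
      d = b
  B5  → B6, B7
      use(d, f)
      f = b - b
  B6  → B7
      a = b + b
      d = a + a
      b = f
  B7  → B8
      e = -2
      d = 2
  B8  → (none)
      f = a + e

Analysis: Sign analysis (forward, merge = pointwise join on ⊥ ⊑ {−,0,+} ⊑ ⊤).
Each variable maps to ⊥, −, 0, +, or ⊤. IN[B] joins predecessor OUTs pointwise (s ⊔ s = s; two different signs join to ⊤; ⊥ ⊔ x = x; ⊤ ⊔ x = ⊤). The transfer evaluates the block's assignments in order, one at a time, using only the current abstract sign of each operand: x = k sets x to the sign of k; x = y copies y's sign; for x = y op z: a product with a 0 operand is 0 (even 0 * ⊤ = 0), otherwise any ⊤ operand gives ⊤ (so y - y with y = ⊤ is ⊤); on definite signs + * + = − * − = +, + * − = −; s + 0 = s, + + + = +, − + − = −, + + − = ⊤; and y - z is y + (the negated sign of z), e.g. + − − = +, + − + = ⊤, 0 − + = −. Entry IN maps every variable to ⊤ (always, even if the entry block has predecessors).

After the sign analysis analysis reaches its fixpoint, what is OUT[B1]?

Converged values:
  B0:   IN=(all ⊤)   OUT=(all ⊤)
  B1:   IN=(all ⊤)   OUT={d:+; rest ⊤}
  B2:   IN={d:+; rest ⊤}   OUT={d:+; rest ⊤}
  B3:   IN={d:+; rest ⊤}   OUT={b:+, d:+; rest ⊤}
  B4:   IN={b:+, d:+; rest ⊤}   OUT={b:+, d:+; rest ⊤}
  B5:   IN={b:+, d:+; rest ⊤}   OUT={b:+, d:+; rest ⊤}
  B6:   IN={b:+, d:+; rest ⊤}   OUT={a:+, d:+; rest ⊤}
  B7:   IN={d:+; rest ⊤}   OUT={d:+, e:-; rest ⊤}
  B8:   IN={d:+, e:-; rest ⊤}   OUT={d:+, e:-; rest ⊤}

Merge at B1: IN[B1] = OUT[B0] ⊔ OUT[B3] = {a: ⊤, b: ⊤, c: ⊤, d: ⊤, e: ⊤, f: ⊤}
Applying B1's transfer function to that IN value gives OUT[B1] (row B1 above).

Answer: {a: ⊤, b: ⊤, c: ⊤, d: +, e: ⊤, f: ⊤}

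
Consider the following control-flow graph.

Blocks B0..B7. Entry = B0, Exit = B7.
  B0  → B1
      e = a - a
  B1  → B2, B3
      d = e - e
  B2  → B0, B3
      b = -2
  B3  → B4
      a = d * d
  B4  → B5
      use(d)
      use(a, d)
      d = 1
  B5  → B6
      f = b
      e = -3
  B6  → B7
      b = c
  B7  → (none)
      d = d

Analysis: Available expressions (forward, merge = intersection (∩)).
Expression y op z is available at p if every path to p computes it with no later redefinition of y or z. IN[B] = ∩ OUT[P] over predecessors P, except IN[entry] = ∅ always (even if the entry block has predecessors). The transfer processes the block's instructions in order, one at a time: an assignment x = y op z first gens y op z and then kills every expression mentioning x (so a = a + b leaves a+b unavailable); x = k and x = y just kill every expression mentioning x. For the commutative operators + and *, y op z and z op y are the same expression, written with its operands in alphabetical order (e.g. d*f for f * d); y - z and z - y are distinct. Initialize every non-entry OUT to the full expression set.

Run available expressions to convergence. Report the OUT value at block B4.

Per-block solution:
  B0:   IN={}   OUT={a-a}
  B1:   IN={a-a}   OUT={a-a, e-e}
  B2:   IN={a-a, e-e}   OUT={a-a, e-e}
  B3:   IN={a-a, e-e}   OUT={d*d, e-e}
  B4:   IN={d*d, e-e}   OUT={e-e}
  B5:   IN={e-e}   OUT={}
  B6:   IN={}   OUT={}
  B7:   IN={}   OUT={}

Merge at B4: IN[B4] = OUT[B3] = {d*d, e-e}
Applying B4's transfer function to that IN value gives OUT[B4] (row B4 above).

Answer: {e-e}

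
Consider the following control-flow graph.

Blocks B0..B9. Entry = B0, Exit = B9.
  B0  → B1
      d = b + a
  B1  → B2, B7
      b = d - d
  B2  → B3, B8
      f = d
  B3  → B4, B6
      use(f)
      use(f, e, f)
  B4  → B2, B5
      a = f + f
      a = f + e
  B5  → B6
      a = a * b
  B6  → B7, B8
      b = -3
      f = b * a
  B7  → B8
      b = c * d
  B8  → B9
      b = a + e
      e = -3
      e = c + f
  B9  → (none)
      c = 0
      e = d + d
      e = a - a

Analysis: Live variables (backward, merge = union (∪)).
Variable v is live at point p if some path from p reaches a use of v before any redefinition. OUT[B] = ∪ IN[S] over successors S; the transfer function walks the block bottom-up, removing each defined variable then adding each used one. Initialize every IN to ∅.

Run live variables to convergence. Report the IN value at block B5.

Answer: {a, b, c, d, e}

Derivation:
Per-block solution:
  B0:  IN={a, b, c, e, f}  OUT={a, c, d, e, f}
  B1:  IN={a, c, d, e, f}  OUT={a, b, c, d, e, f}
  B2:  IN={a, b, c, d, e}  OUT={a, b, c, d, e, f}
  B3:  IN={a, b, c, d, e, f}  OUT={a, b, c, d, e, f}
  B4:  IN={b, c, d, e, f}  OUT={a, b, c, d, e}
  B5:  IN={a, b, c, d, e}  OUT={a, c, d, e}
  B6:  IN={a, c, d, e}  OUT={a, c, d, e, f}
  B7:  IN={a, c, d, e, f}  OUT={a, c, d, e, f}
  B8:  IN={a, c, d, e, f}  OUT={a, d}
  B9:  IN={a, d}  OUT={}

Merge at B5: OUT[B5] = IN[B6] = {a, c, d, e}
Applying B5's transfer function to that OUT value gives IN[B5] (row B5 above).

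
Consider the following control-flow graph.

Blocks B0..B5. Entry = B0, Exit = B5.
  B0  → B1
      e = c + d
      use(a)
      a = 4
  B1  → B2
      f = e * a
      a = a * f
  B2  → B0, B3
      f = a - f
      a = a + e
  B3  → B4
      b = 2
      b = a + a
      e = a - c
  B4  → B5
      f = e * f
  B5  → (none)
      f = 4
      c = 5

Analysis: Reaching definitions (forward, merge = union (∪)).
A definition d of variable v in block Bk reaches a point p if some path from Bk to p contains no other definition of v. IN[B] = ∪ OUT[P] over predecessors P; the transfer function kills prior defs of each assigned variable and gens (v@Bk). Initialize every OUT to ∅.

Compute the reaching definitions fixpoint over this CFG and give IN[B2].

Fixpoint table:
  B0:  IN={a@B2, e@B0, f@B2}  OUT={a@B0, e@B0, f@B2}
  B1:  IN={a@B0, e@B0, f@B2}  OUT={a@B1, e@B0, f@B1}
  B2:  IN={a@B1, e@B0, f@B1}  OUT={a@B2, e@B0, f@B2}
  B3:  IN={a@B2, e@B0, f@B2}  OUT={a@B2, b@B3, e@B3, f@B2}
  B4:  IN={a@B2, b@B3, e@B3, f@B2}  OUT={a@B2, b@B3, e@B3, f@B4}
  B5:  IN={a@B2, b@B3, e@B3, f@B4}  OUT={a@B2, b@B3, c@B5, e@B3, f@B5}

Merge at B2: IN[B2] = OUT[B1] = {a@B1, e@B0, f@B1}

Answer: {a@B1, e@B0, f@B1}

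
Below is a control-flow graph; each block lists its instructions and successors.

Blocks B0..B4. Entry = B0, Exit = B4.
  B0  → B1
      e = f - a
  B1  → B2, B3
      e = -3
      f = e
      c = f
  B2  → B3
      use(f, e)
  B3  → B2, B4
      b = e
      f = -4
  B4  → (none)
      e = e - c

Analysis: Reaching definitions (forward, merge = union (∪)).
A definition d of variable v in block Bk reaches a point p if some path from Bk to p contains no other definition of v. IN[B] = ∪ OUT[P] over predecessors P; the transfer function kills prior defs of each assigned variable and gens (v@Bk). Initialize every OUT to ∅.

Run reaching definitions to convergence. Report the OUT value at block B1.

Answer: {c@B1, e@B1, f@B1}

Derivation:
Fixpoint table:
  B0:  IN={}  OUT={e@B0}
  B1:  IN={e@B0}  OUT={c@B1, e@B1, f@B1}
  B2:  IN={b@B3, c@B1, e@B1, f@B1, f@B3}  OUT={b@B3, c@B1, e@B1, f@B1, f@B3}
  B3:  IN={b@B3, c@B1, e@B1, f@B1, f@B3}  OUT={b@B3, c@B1, e@B1, f@B3}
  B4:  IN={b@B3, c@B1, e@B1, f@B3}  OUT={b@B3, c@B1, e@B4, f@B3}

Merge at B1: IN[B1] = OUT[B0] = {e@B0}
Applying B1's transfer function to that IN value gives OUT[B1] (row B1 above).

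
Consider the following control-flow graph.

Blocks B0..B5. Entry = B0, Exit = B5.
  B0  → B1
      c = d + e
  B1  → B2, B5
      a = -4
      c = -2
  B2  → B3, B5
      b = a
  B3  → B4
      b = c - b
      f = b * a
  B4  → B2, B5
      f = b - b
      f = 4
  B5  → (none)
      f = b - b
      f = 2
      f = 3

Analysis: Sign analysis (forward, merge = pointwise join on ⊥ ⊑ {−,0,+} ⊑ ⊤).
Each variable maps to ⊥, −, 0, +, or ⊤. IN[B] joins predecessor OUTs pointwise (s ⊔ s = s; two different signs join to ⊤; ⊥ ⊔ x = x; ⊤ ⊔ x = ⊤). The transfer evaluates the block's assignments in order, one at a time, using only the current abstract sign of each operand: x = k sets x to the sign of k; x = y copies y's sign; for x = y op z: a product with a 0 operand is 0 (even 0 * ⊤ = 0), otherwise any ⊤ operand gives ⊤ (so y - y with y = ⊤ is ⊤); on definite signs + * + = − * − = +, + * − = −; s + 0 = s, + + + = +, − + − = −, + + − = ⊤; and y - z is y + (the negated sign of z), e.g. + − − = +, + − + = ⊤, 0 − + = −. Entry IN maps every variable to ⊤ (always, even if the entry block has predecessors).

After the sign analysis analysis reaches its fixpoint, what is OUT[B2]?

Per-block solution:
  B0: | IN=(all ⊤) | OUT=(all ⊤)
  B1: | IN=(all ⊤) | OUT={a:-, c:-; rest ⊤}
  B2: | IN={a:-, c:-; rest ⊤} | OUT={a:-, b:-, c:-; rest ⊤}
  B3: | IN={a:-, b:-, c:-; rest ⊤} | OUT={a:-, c:-; rest ⊤}
  B4: | IN={a:-, c:-; rest ⊤} | OUT={a:-, c:-, f:+; rest ⊤}
  B5: | IN={a:-, c:-; rest ⊤} | OUT={a:-, c:-, f:+; rest ⊤}

Merge at B2: IN[B2] = OUT[B1] ⊔ OUT[B4] = {a: -, b: ⊤, c: -, d: ⊤, e: ⊤, f: ⊤}
Applying B2's transfer function to that IN value gives OUT[B2] (row B2 above).

Answer: {a: -, b: -, c: -, d: ⊤, e: ⊤, f: ⊤}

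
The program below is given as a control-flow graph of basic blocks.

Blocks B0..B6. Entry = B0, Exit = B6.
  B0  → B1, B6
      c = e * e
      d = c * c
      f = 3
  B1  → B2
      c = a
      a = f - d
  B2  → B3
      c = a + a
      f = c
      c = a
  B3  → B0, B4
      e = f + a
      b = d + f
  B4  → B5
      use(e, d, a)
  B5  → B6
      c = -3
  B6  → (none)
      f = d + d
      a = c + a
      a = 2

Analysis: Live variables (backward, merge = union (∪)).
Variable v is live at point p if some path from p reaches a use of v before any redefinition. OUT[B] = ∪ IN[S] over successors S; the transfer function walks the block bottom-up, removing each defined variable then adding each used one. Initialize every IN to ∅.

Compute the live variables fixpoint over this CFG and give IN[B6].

Answer: {a, c, d}

Derivation:
Per-block solution:
  B0: | IN={a, e} | OUT={a, c, d, f}
  B1: | IN={a, d, f} | OUT={a, d}
  B2: | IN={a, d} | OUT={a, d, f}
  B3: | IN={a, d, f} | OUT={a, d, e}
  B4: | IN={a, d, e} | OUT={a, d}
  B5: | IN={a, d} | OUT={a, c, d}
  B6: | IN={a, c, d} | OUT={}

B6 is the boundary node: OUT[B6] = {}
Applying B6's transfer function to that OUT value gives IN[B6] (row B6 above).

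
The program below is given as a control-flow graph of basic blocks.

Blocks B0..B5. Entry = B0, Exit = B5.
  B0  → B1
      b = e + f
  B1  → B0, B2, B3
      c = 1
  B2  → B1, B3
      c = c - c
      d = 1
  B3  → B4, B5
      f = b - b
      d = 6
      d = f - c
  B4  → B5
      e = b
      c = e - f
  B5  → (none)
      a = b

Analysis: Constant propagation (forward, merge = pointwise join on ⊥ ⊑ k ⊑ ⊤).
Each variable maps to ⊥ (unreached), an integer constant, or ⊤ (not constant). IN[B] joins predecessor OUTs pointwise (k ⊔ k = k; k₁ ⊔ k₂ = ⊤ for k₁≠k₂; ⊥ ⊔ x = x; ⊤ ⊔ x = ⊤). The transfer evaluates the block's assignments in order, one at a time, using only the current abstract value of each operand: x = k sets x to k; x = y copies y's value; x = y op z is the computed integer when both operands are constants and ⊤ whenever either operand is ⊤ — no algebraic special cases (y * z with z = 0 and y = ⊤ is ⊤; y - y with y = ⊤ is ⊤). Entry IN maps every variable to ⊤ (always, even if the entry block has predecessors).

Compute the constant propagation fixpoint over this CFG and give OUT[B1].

Answer: {a: ⊤, b: ⊤, c: 1, d: ⊤, e: ⊤, f: ⊤}

Working:
Per-block solution:
  B0: | IN=(all ⊤) | OUT=(all ⊤)
  B1: | IN=(all ⊤) | OUT={c:1; rest ⊤}
  B2: | IN={c:1; rest ⊤} | OUT={c:0, d:1; rest ⊤}
  B3: | IN=(all ⊤) | OUT=(all ⊤)
  B4: | IN=(all ⊤) | OUT=(all ⊤)
  B5: | IN=(all ⊤) | OUT=(all ⊤)

Merge at B1: IN[B1] = OUT[B0] ⊔ OUT[B2] = {a: ⊤, b: ⊤, c: ⊤, d: ⊤, e: ⊤, f: ⊤}
Applying B1's transfer function to that IN value gives OUT[B1] (row B1 above).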